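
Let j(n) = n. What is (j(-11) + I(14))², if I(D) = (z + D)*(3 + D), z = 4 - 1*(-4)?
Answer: 131769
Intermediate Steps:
z = 8 (z = 4 + 4 = 8)
I(D) = (3 + D)*(8 + D) (I(D) = (8 + D)*(3 + D) = (3 + D)*(8 + D))
(j(-11) + I(14))² = (-11 + (24 + 14² + 11*14))² = (-11 + (24 + 196 + 154))² = (-11 + 374)² = 363² = 131769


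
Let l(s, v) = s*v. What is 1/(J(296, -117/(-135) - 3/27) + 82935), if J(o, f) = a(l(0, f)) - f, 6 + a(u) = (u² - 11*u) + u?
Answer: 45/3731771 ≈ 1.2059e-5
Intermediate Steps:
a(u) = -6 + u² - 10*u (a(u) = -6 + ((u² - 11*u) + u) = -6 + (u² - 10*u) = -6 + u² - 10*u)
J(o, f) = -6 - f (J(o, f) = (-6 + (0*f)² - 0*f) - f = (-6 + 0² - 10*0) - f = (-6 + 0 + 0) - f = -6 - f)
1/(J(296, -117/(-135) - 3/27) + 82935) = 1/((-6 - (-117/(-135) - 3/27)) + 82935) = 1/((-6 - (-117*(-1/135) - 3*1/27)) + 82935) = 1/((-6 - (13/15 - ⅑)) + 82935) = 1/((-6 - 1*34/45) + 82935) = 1/((-6 - 34/45) + 82935) = 1/(-304/45 + 82935) = 1/(3731771/45) = 45/3731771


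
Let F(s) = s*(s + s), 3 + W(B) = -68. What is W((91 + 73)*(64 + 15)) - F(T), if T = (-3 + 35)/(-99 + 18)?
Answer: -467879/6561 ≈ -71.312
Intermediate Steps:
W(B) = -71 (W(B) = -3 - 68 = -71)
T = -32/81 (T = 32/(-81) = 32*(-1/81) = -32/81 ≈ -0.39506)
F(s) = 2*s² (F(s) = s*(2*s) = 2*s²)
W((91 + 73)*(64 + 15)) - F(T) = -71 - 2*(-32/81)² = -71 - 2*1024/6561 = -71 - 1*2048/6561 = -71 - 2048/6561 = -467879/6561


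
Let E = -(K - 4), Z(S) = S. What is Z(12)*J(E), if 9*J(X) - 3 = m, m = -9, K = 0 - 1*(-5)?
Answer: -8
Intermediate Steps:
K = 5 (K = 0 + 5 = 5)
E = -1 (E = -(5 - 4) = -1*1 = -1)
J(X) = -2/3 (J(X) = 1/3 + (1/9)*(-9) = 1/3 - 1 = -2/3)
Z(12)*J(E) = 12*(-2/3) = -8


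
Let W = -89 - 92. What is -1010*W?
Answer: 182810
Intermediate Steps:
W = -181
-1010*W = -1010*(-181) = 182810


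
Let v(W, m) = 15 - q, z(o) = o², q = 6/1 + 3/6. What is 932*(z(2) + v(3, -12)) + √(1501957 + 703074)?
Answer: 11650 + √2205031 ≈ 13135.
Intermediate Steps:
q = 13/2 (q = 6*1 + 3*(⅙) = 6 + ½ = 13/2 ≈ 6.5000)
v(W, m) = 17/2 (v(W, m) = 15 - 1*13/2 = 15 - 13/2 = 17/2)
932*(z(2) + v(3, -12)) + √(1501957 + 703074) = 932*(2² + 17/2) + √(1501957 + 703074) = 932*(4 + 17/2) + √2205031 = 932*(25/2) + √2205031 = 11650 + √2205031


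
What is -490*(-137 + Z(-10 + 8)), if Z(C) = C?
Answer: 68110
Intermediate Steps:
-490*(-137 + Z(-10 + 8)) = -490*(-137 + (-10 + 8)) = -490*(-137 - 2) = -490*(-139) = 68110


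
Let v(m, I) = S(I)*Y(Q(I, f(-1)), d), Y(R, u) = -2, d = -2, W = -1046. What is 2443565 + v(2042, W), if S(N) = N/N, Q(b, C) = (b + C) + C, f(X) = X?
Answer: 2443563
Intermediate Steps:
Q(b, C) = b + 2*C (Q(b, C) = (C + b) + C = b + 2*C)
S(N) = 1
v(m, I) = -2 (v(m, I) = 1*(-2) = -2)
2443565 + v(2042, W) = 2443565 - 2 = 2443563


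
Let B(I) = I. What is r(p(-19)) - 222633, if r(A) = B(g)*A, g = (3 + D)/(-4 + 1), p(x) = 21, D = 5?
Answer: -222689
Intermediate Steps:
g = -8/3 (g = (3 + 5)/(-4 + 1) = 8/(-3) = 8*(-⅓) = -8/3 ≈ -2.6667)
r(A) = -8*A/3
r(p(-19)) - 222633 = -8/3*21 - 222633 = -56 - 222633 = -222689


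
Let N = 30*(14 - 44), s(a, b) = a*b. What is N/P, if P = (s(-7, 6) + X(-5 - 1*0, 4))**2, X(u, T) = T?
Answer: -225/361 ≈ -0.62327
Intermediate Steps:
N = -900 (N = 30*(-30) = -900)
P = 1444 (P = (-7*6 + 4)**2 = (-42 + 4)**2 = (-38)**2 = 1444)
N/P = -900/1444 = -900*1/1444 = -225/361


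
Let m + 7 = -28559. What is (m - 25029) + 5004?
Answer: -48591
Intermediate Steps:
m = -28566 (m = -7 - 28559 = -28566)
(m - 25029) + 5004 = (-28566 - 25029) + 5004 = -53595 + 5004 = -48591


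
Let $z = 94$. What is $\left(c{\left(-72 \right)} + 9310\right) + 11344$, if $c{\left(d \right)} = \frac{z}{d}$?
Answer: $\frac{743497}{36} \approx 20653.0$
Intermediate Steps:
$c{\left(d \right)} = \frac{94}{d}$
$\left(c{\left(-72 \right)} + 9310\right) + 11344 = \left(\frac{94}{-72} + 9310\right) + 11344 = \left(94 \left(- \frac{1}{72}\right) + 9310\right) + 11344 = \left(- \frac{47}{36} + 9310\right) + 11344 = \frac{335113}{36} + 11344 = \frac{743497}{36}$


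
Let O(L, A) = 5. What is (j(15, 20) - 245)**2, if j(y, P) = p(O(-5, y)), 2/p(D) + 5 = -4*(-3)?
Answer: 2934369/49 ≈ 59885.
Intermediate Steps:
p(D) = 2/7 (p(D) = 2/(-5 - 4*(-3)) = 2/(-5 + 12) = 2/7)
j(y, P) = 2/7
(j(15, 20) - 245)**2 = (2/7 - 245)**2 = (-1713/7)**2 = 2934369/49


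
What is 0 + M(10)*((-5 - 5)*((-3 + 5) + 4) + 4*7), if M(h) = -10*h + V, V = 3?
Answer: 3104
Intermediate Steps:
M(h) = 3 - 10*h (M(h) = -10*h + 3 = 3 - 10*h)
0 + M(10)*((-5 - 5)*((-3 + 5) + 4) + 4*7) = 0 + (3 - 10*10)*((-5 - 5)*((-3 + 5) + 4) + 4*7) = 0 + (3 - 100)*(-10*(2 + 4) + 28) = 0 - 97*(-10*6 + 28) = 0 - 97*(-60 + 28) = 0 - 97*(-32) = 0 + 3104 = 3104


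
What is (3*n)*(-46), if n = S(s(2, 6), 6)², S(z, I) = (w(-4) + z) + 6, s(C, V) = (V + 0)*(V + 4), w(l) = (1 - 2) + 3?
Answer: -638112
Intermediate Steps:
w(l) = 2 (w(l) = -1 + 3 = 2)
s(C, V) = V*(4 + V)
S(z, I) = 8 + z (S(z, I) = (2 + z) + 6 = 8 + z)
n = 4624 (n = (8 + 6*(4 + 6))² = (8 + 6*10)² = (8 + 60)² = 68² = 4624)
(3*n)*(-46) = (3*4624)*(-46) = 13872*(-46) = -638112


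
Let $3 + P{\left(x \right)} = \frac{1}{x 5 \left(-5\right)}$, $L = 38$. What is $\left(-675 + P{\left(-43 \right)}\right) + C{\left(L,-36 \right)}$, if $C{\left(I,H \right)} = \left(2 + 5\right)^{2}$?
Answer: $- \frac{676174}{1075} \approx -629.0$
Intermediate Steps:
$C{\left(I,H \right)} = 49$ ($C{\left(I,H \right)} = 7^{2} = 49$)
$P{\left(x \right)} = -3 - \frac{1}{25 x}$ ($P{\left(x \right)} = -3 + \frac{1}{x 5 \left(-5\right)} = -3 + \frac{1}{5 x \left(-5\right)} = -3 + \frac{1}{\left(-25\right) x} = -3 - \frac{1}{25 x}$)
$\left(-675 + P{\left(-43 \right)}\right) + C{\left(L,-36 \right)} = \left(-675 - \left(3 + \frac{1}{25 \left(-43\right)}\right)\right) + 49 = \left(-675 - \frac{3224}{1075}\right) + 49 = - \frac{728849}{1075} + 49 = - \frac{676174}{1075}$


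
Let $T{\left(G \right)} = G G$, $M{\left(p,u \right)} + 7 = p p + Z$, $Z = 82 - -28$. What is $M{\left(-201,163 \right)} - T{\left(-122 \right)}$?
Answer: $25620$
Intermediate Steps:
$Z = 110$ ($Z = 82 + 28 = 110$)
$M{\left(p,u \right)} = 103 + p^{2}$ ($M{\left(p,u \right)} = -7 + \left(p p + 110\right) = -7 + \left(p^{2} + 110\right) = -7 + \left(110 + p^{2}\right) = 103 + p^{2}$)
$T{\left(G \right)} = G^{2}$
$M{\left(-201,163 \right)} - T{\left(-122 \right)} = \left(103 + \left(-201\right)^{2}\right) - \left(-122\right)^{2} = \left(103 + 40401\right) - 14884 = 40504 - 14884 = 25620$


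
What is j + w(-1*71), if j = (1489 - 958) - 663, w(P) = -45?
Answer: -177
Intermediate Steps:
j = -132 (j = 531 - 663 = -132)
j + w(-1*71) = -132 - 45 = -177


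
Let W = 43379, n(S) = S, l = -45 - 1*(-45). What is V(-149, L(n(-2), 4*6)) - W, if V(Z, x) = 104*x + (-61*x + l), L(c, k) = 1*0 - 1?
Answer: -43422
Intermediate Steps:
l = 0 (l = -45 + 45 = 0)
L(c, k) = -1 (L(c, k) = 0 - 1 = -1)
V(Z, x) = 43*x (V(Z, x) = 104*x + (-61*x + 0) = 104*x - 61*x = 43*x)
V(-149, L(n(-2), 4*6)) - W = 43*(-1) - 1*43379 = -43 - 43379 = -43422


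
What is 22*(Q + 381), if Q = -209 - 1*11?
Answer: 3542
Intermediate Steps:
Q = -220 (Q = -209 - 11 = -220)
22*(Q + 381) = 22*(-220 + 381) = 22*161 = 3542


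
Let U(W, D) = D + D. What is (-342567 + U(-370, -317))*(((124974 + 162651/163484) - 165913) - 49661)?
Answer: 5083317406944549/163484 ≈ 3.1094e+10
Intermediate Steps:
U(W, D) = 2*D
(-342567 + U(-370, -317))*(((124974 + 162651/163484) - 165913) - 49661) = (-342567 + 2*(-317))*(((124974 + 162651/163484) - 165913) - 49661) = (-342567 - 634)*(((124974 + 162651*(1/163484)) - 165913) - 49661) = -343201*(((124974 + 162651/163484) - 165913) - 49661) = -343201*((20431412067/163484 - 165913) - 49661) = -343201*(-6692708825/163484 - 49661) = -343201*(-14811487749/163484) = 5083317406944549/163484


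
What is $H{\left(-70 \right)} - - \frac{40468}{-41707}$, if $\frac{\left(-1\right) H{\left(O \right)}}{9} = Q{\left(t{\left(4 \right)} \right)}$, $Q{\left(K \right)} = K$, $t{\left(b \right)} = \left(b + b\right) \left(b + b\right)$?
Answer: $- \frac{24063700}{41707} \approx -576.97$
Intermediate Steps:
$t{\left(b \right)} = 4 b^{2}$ ($t{\left(b \right)} = 2 b 2 b = 4 b^{2}$)
$H{\left(O \right)} = -576$ ($H{\left(O \right)} = - 9 \cdot 4 \cdot 4^{2} = - 9 \cdot 4 \cdot 16 = \left(-9\right) 64 = -576$)
$H{\left(-70 \right)} - - \frac{40468}{-41707} = -576 - - \frac{40468}{-41707} = -576 - \left(-40468\right) \left(- \frac{1}{41707}\right) = -576 - \frac{40468}{41707} = - \frac{24063700}{41707}$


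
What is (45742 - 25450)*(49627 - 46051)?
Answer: 72564192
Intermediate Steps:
(45742 - 25450)*(49627 - 46051) = 20292*3576 = 72564192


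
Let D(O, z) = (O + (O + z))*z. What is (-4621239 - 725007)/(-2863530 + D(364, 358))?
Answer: 891041/412457 ≈ 2.1603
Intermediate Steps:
D(O, z) = z*(z + 2*O) (D(O, z) = (z + 2*O)*z = z*(z + 2*O))
(-4621239 - 725007)/(-2863530 + D(364, 358)) = (-4621239 - 725007)/(-2863530 + 358*(358 + 2*364)) = -5346246/(-2863530 + 358*(358 + 728)) = -5346246/(-2863530 + 358*1086) = -5346246/(-2863530 + 388788) = -5346246/(-2474742) = -5346246*(-1/2474742) = 891041/412457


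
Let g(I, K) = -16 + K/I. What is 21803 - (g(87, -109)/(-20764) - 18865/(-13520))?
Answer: 26623516173887/1221172368 ≈ 21802.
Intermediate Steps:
21803 - (g(87, -109)/(-20764) - 18865/(-13520)) = 21803 - ((-16 - 109/87)/(-20764) - 18865/(-13520)) = 21803 - ((-16 - 109*1/87)*(-1/20764) - 18865*(-1/13520)) = 21803 - ((-16 - 109/87)*(-1/20764) + 3773/2704) = 21803 - (-1501/87*(-1/20764) + 3773/2704) = 21803 - (1501/1806468 + 3773/2704) = 21803 - 1*1704965617/1221172368 = 21803 - 1704965617/1221172368 = 26623516173887/1221172368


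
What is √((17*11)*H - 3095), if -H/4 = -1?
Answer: I*√2347 ≈ 48.446*I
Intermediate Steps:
H = 4 (H = -4*(-1) = 4)
√((17*11)*H - 3095) = √((17*11)*4 - 3095) = √(187*4 - 3095) = √(748 - 3095) = √(-2347) = I*√2347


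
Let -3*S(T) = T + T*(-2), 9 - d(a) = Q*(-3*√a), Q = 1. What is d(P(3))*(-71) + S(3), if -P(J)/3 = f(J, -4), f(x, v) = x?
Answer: -638 - 639*I ≈ -638.0 - 639.0*I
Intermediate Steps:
P(J) = -3*J
d(a) = 9 + 3*√a (d(a) = 9 - (-3*√a) = 9 - (-3)*√a = 9 + 3*√a)
S(T) = T/3 (S(T) = -(T + T*(-2))/3 = -(T - 2*T)/3 = -(-1)*T/3 = T/3)
d(P(3))*(-71) + S(3) = (9 + 3*√(-3*3))*(-71) + (⅓)*3 = (9 + 3*√(-9))*(-71) + 1 = (9 + 3*(3*I))*(-71) + 1 = (9 + 9*I)*(-71) + 1 = (-639 - 639*I) + 1 = -638 - 639*I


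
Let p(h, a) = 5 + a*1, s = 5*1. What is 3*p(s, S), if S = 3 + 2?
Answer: 30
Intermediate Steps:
S = 5
s = 5
p(h, a) = 5 + a
3*p(s, S) = 3*(5 + 5) = 3*10 = 30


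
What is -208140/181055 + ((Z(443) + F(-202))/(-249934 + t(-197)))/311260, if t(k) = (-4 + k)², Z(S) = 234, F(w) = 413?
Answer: -2714946611920757/2361653956853380 ≈ -1.1496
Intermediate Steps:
-208140/181055 + ((Z(443) + F(-202))/(-249934 + t(-197)))/311260 = -208140/181055 + ((234 + 413)/(-249934 + (-4 - 197)²))/311260 = -208140*1/181055 + (647/(-249934 + (-201)²))*(1/311260) = -41628/36211 + (647/(-249934 + 40401))*(1/311260) = -41628/36211 + (647/(-209533))*(1/311260) = -41628/36211 + (647*(-1/209533))*(1/311260) = -41628/36211 - 647/209533*1/311260 = -41628/36211 - 647/65219241580 = -2714946611920757/2361653956853380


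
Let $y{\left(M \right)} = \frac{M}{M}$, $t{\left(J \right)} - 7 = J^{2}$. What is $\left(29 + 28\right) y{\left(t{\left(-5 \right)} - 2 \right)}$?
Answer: $57$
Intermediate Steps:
$t{\left(J \right)} = 7 + J^{2}$
$y{\left(M \right)} = 1$
$\left(29 + 28\right) y{\left(t{\left(-5 \right)} - 2 \right)} = \left(29 + 28\right) 1 = 57 \cdot 1 = 57$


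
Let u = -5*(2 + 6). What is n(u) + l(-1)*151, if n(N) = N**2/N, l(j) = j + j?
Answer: -342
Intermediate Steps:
l(j) = 2*j
u = -40 (u = -5*8 = -40)
n(N) = N
n(u) + l(-1)*151 = -40 + (2*(-1))*151 = -40 - 2*151 = -40 - 302 = -342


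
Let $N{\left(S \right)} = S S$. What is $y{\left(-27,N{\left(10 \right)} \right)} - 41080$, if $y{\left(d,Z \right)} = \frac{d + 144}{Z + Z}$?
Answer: $- \frac{8215883}{200} \approx -41079.0$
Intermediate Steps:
$N{\left(S \right)} = S^{2}$
$y{\left(d,Z \right)} = \frac{144 + d}{2 Z}$
$y{\left(-27,N{\left(10 \right)} \right)} - 41080 = \frac{144 - 27}{2 \cdot 10^{2}} - 41080 = \frac{1}{2} \cdot \frac{1}{100} \cdot 117 - 41080 = \frac{117}{200} - 41080 = - \frac{8215883}{200}$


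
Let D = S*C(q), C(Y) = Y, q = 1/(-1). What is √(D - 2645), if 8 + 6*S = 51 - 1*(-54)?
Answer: I*√95802/6 ≈ 51.586*I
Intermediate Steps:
q = -1
S = 97/6 (S = -4/3 + (51 - 1*(-54))/6 = -4/3 + (51 + 54)/6 = -4/3 + (⅙)*105 = -4/3 + 35/2 = 97/6 ≈ 16.167)
D = -97/6 (D = (97/6)*(-1) = -97/6 ≈ -16.167)
√(D - 2645) = √(-97/6 - 2645) = √(-15967/6) = I*√95802/6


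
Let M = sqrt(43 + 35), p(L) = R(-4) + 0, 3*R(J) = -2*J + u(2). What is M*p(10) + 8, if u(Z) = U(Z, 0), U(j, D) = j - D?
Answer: 8 + 10*sqrt(78)/3 ≈ 37.439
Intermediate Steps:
u(Z) = Z (u(Z) = Z - 1*0 = Z + 0 = Z)
R(J) = 2/3 - 2*J/3 (R(J) = (-2*J + 2)/3 = (2 - 2*J)/3 = 2/3 - 2*J/3)
p(L) = 10/3 (p(L) = (2/3 - 2/3*(-4)) + 0 = (2/3 + 8/3) + 0 = 10/3 + 0 = 10/3)
M = sqrt(78) ≈ 8.8318
M*p(10) + 8 = sqrt(78)*(10/3) + 8 = 10*sqrt(78)/3 + 8 = 8 + 10*sqrt(78)/3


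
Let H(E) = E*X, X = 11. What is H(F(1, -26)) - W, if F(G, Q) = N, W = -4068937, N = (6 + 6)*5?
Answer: 4069597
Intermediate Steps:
N = 60 (N = 12*5 = 60)
F(G, Q) = 60
H(E) = 11*E (H(E) = E*11 = 11*E)
H(F(1, -26)) - W = 11*60 - 1*(-4068937) = 660 + 4068937 = 4069597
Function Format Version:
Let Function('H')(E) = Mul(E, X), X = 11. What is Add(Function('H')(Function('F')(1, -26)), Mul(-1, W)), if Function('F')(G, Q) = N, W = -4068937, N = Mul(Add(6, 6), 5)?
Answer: 4069597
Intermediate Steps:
N = 60 (N = Mul(12, 5) = 60)
Function('F')(G, Q) = 60
Function('H')(E) = Mul(11, E) (Function('H')(E) = Mul(E, 11) = Mul(11, E))
Add(Function('H')(Function('F')(1, -26)), Mul(-1, W)) = Add(Mul(11, 60), Mul(-1, -4068937)) = Add(660, 4068937) = 4069597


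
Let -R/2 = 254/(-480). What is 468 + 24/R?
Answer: 62316/127 ≈ 490.68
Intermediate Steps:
R = 127/120 (R = -508/(-480) = -508*(-1)/480 = -2*(-127/240) = 127/120 ≈ 1.0583)
468 + 24/R = 468 + 24/(127/120) = 468 + 24*(120/127) = 468 + 2880/127 = 62316/127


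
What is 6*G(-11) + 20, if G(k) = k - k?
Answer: 20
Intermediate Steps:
G(k) = 0
6*G(-11) + 20 = 6*0 + 20 = 0 + 20 = 20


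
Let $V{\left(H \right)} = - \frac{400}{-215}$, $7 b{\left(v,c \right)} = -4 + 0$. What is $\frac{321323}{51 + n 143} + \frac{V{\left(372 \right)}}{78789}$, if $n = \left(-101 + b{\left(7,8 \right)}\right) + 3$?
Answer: $- \frac{2540108068969}{111025755717} \approx -22.879$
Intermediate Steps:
$b{\left(v,c \right)} = - \frac{4}{7}$ ($b{\left(v,c \right)} = \frac{-4 + 0}{7} = \frac{1}{7} \left(-4\right) = - \frac{4}{7}$)
$V{\left(H \right)} = \frac{80}{43}$ ($V{\left(H \right)} = \left(-400\right) \left(- \frac{1}{215}\right) = \frac{80}{43}$)
$n = - \frac{690}{7}$ ($n = \left(-101 - \frac{4}{7}\right) + 3 = - \frac{711}{7} + 3 = - \frac{690}{7} \approx -98.571$)
$\frac{321323}{51 + n 143} + \frac{V{\left(372 \right)}}{78789} = \frac{321323}{51 - \frac{98670}{7}} + \frac{80}{43 \cdot 78789} = \frac{321323}{51 - \frac{98670}{7}} + \frac{80}{43} \cdot \frac{1}{78789} = \frac{321323}{- \frac{98313}{7}} + \frac{80}{3387927} = 321323 \left(- \frac{7}{98313}\right) + \frac{80}{3387927} = - \frac{2249261}{98313} + \frac{80}{3387927} = - \frac{2540108068969}{111025755717}$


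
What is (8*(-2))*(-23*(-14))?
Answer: -5152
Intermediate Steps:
(8*(-2))*(-23*(-14)) = -16*322 = -5152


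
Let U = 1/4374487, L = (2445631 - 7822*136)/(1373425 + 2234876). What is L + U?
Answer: 2014946783298/5261488605529 ≈ 0.38296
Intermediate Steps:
L = 460613/1202767 (L = (2445631 - 1063792)/3608301 = 1381839*(1/3608301) = 460613/1202767 ≈ 0.38296)
U = 1/4374487 ≈ 2.2860e-7
L + U = 460613/1202767 + 1/4374487 = 2014946783298/5261488605529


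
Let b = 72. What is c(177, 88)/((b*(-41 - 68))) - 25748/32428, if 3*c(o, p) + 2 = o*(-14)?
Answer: -16430921/23858901 ≈ -0.68867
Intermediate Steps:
c(o, p) = -⅔ - 14*o/3 (c(o, p) = -⅔ + (o*(-14))/3 = -⅔ + (-14*o)/3 = -⅔ - 14*o/3)
c(177, 88)/((b*(-41 - 68))) - 25748/32428 = (-⅔ - 14/3*177)/((72*(-41 - 68))) - 25748/32428 = (-⅔ - 826)/((72*(-109))) - 25748*1/32428 = -2480/3/(-7848) - 6437/8107 = -2480/3*(-1/7848) - 6437/8107 = 310/2943 - 6437/8107 = -16430921/23858901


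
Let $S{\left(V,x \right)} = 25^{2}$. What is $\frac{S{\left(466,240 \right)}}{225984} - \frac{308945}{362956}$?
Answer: $- \frac{1581585895}{1864142016} \approx -0.84843$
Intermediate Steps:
$S{\left(V,x \right)} = 625$
$\frac{S{\left(466,240 \right)}}{225984} - \frac{308945}{362956} = \frac{625}{225984} - \frac{308945}{362956} = - \frac{1581585895}{1864142016}$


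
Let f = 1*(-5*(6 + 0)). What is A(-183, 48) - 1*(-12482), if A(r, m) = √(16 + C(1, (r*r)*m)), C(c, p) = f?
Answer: 12482 + I*√14 ≈ 12482.0 + 3.7417*I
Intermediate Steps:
f = -30 (f = 1*(-5*6) = 1*(-30) = -30)
C(c, p) = -30
A(r, m) = I*√14 (A(r, m) = √(16 - 30) = √(-14) = I*√14)
A(-183, 48) - 1*(-12482) = I*√14 - 1*(-12482) = I*√14 + 12482 = 12482 + I*√14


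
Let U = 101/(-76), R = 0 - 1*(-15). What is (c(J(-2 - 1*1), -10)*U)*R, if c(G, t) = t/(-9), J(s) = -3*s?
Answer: -2525/114 ≈ -22.149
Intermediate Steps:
c(G, t) = -t/9 (c(G, t) = t*(-⅑) = -t/9)
R = 15 (R = 0 + 15 = 15)
U = -101/76 (U = 101*(-1/76) = -101/76 ≈ -1.3289)
(c(J(-2 - 1*1), -10)*U)*R = (-⅑*(-10)*(-101/76))*15 = ((10/9)*(-101/76))*15 = -505/342*15 = -2525/114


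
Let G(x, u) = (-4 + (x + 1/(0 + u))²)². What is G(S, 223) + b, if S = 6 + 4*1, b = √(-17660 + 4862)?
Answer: 22833536618025/2472973441 + 9*I*√158 ≈ 9233.2 + 113.13*I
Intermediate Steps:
b = 9*I*√158 (b = √(-12798) = 9*I*√158 ≈ 113.13*I)
S = 10 (S = 6 + 4 = 10)
G(x, u) = (-4 + (x + 1/u)²)²
G(S, 223) + b = (-(1 + 223*10)² + 4*223²)²/223⁴ + 9*I*√158 = (-(1 + 2230)² + 4*49729)²/2472973441 + 9*I*√158 = (-1*2231² + 198916)²/2472973441 + 9*I*√158 = (-1*4977361 + 198916)²/2472973441 + 9*I*√158 = (-4977361 + 198916)²/2472973441 + 9*I*√158 = (1/2472973441)*(-4778445)² + 9*I*√158 = (1/2472973441)*22833536618025 + 9*I*√158 = 22833536618025/2472973441 + 9*I*√158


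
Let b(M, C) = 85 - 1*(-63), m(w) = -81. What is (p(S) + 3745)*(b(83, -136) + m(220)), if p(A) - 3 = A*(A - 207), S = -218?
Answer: 6458666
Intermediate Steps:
p(A) = 3 + A*(-207 + A) (p(A) = 3 + A*(A - 207) = 3 + A*(-207 + A))
b(M, C) = 148 (b(M, C) = 85 + 63 = 148)
(p(S) + 3745)*(b(83, -136) + m(220)) = ((3 + (-218)² - 207*(-218)) + 3745)*(148 - 81) = ((3 + 47524 + 45126) + 3745)*67 = (92653 + 3745)*67 = 96398*67 = 6458666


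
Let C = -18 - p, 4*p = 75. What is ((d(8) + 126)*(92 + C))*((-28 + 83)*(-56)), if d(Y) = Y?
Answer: -22802780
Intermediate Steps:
p = 75/4 (p = (1/4)*75 = 75/4 ≈ 18.750)
C = -147/4 (C = -18 - 1*75/4 = -18 - 75/4 = -147/4 ≈ -36.750)
((d(8) + 126)*(92 + C))*((-28 + 83)*(-56)) = ((8 + 126)*(92 - 147/4))*((-28 + 83)*(-56)) = (134*(221/4))*(55*(-56)) = (14807/2)*(-3080) = -22802780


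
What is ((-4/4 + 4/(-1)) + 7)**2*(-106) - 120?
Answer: -544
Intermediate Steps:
((-4/4 + 4/(-1)) + 7)**2*(-106) - 120 = ((-4*1/4 + 4*(-1)) + 7)**2*(-106) - 120 = ((-1 - 4) + 7)**2*(-106) - 120 = (-5 + 7)**2*(-106) - 120 = 2**2*(-106) - 120 = 4*(-106) - 120 = -424 - 120 = -544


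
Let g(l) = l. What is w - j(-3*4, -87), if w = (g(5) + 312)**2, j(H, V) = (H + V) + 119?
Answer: 100469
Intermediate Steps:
j(H, V) = 119 + H + V
w = 100489 (w = (5 + 312)**2 = 317**2 = 100489)
w - j(-3*4, -87) = 100489 - (119 - 3*4 - 87) = 100489 - (119 - 12 - 87) = 100489 - 1*20 = 100489 - 20 = 100469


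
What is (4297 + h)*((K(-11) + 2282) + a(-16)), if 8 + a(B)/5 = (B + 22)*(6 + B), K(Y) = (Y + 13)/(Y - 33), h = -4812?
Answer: -22002345/22 ≈ -1.0001e+6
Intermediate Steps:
K(Y) = (13 + Y)/(-33 + Y)
a(B) = -40 + 5*(6 + B)*(22 + B) (a(B) = -40 + 5*((B + 22)*(6 + B)) = -40 + 5*((22 + B)*(6 + B)) = -40 + 5*((6 + B)*(22 + B)) = -40 + 5*(6 + B)*(22 + B))
(4297 + h)*((K(-11) + 2282) + a(-16)) = (4297 - 4812)*(((13 - 11)/(-33 - 11) + 2282) + (620 + 5*(-16)**2 + 140*(-16))) = -515*((2/(-44) + 2282) + (620 + 5*256 - 2240)) = -515*((-1/44*2 + 2282) + (620 + 1280 - 2240)) = -515*((-1/22 + 2282) - 340) = -515*(50203/22 - 340) = -515*42723/22 = -22002345/22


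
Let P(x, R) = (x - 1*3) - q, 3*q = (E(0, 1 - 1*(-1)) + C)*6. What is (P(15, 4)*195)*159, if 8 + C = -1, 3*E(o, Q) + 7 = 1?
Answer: 1054170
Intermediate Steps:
E(o, Q) = -2 (E(o, Q) = -7/3 + (⅓)*1 = -7/3 + ⅓ = -2)
C = -9 (C = -8 - 1 = -9)
q = -22 (q = ((-2 - 9)*6)/3 = (-11*6)/3 = (⅓)*(-66) = -22)
P(x, R) = 19 + x (P(x, R) = (x - 1*3) - 1*(-22) = (x - 3) + 22 = (-3 + x) + 22 = 19 + x)
(P(15, 4)*195)*159 = ((19 + 15)*195)*159 = (34*195)*159 = 6630*159 = 1054170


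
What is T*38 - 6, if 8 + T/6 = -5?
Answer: -2970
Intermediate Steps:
T = -78 (T = -48 + 6*(-5) = -48 - 30 = -78)
T*38 - 6 = -78*38 - 6 = -2964 - 6 = -2970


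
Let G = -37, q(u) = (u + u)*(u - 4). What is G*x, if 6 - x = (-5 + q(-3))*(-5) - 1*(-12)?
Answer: -6623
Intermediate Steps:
q(u) = 2*u*(-4 + u) (q(u) = (2*u)*(-4 + u) = 2*u*(-4 + u))
x = 179 (x = 6 - ((-5 + 2*(-3)*(-4 - 3))*(-5) - 1*(-12)) = 6 - ((-5 + 2*(-3)*(-7))*(-5) + 12) = 6 - ((-5 + 42)*(-5) + 12) = 6 - (37*(-5) + 12) = 6 - (-185 + 12) = 6 - 1*(-173) = 6 + 173 = 179)
G*x = -37*179 = -6623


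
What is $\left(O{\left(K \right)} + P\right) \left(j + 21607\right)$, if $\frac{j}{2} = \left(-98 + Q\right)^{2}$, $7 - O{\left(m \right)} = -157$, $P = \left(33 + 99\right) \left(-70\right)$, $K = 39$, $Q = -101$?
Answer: $-914942484$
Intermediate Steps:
$P = -9240$ ($P = 132 \left(-70\right) = -9240$)
$O{\left(m \right)} = 164$ ($O{\left(m \right)} = 7 - -157 = 7 + 157 = 164$)
$j = 79202$ ($j = 2 \left(-98 - 101\right)^{2} = 2 \left(-199\right)^{2} = 2 \cdot 39601 = 79202$)
$\left(O{\left(K \right)} + P\right) \left(j + 21607\right) = \left(164 - 9240\right) \left(79202 + 21607\right) = \left(-9076\right) 100809 = -914942484$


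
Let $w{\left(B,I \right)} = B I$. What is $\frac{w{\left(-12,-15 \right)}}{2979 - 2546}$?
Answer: $\frac{180}{433} \approx 0.4157$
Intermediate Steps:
$\frac{w{\left(-12,-15 \right)}}{2979 - 2546} = \frac{\left(-12\right) \left(-15\right)}{2979 - 2546} = \frac{1}{2979 - 2546} \cdot 180 = \frac{1}{433} \cdot 180 = \frac{180}{433}$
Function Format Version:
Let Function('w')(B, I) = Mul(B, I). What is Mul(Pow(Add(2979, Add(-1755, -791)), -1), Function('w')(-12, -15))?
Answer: Rational(180, 433) ≈ 0.41570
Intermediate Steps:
Mul(Pow(Add(2979, Add(-1755, -791)), -1), Function('w')(-12, -15)) = Mul(Pow(Add(2979, Add(-1755, -791)), -1), Mul(-12, -15)) = Mul(Pow(Add(2979, -2546), -1), 180) = Mul(Pow(433, -1), 180) = Mul(Rational(1, 433), 180) = Rational(180, 433)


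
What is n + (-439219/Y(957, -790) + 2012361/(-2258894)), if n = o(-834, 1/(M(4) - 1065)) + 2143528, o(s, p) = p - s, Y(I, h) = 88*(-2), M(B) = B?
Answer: 41162739784687187/19173492272 ≈ 2.1469e+6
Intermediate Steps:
Y(I, h) = -176
n = 2275168081/1061 (n = (1/(4 - 1065) - 1*(-834)) + 2143528 = (1/(-1061) + 834) + 2143528 = (-1/1061 + 834) + 2143528 = 884873/1061 + 2143528 = 2275168081/1061 ≈ 2.1444e+6)
n + (-439219/Y(957, -790) + 2012361/(-2258894)) = 2275168081/1061 + (-439219/(-176) + 2012361/(-2258894)) = 2275168081/1061 + (-439219*(-1/176) + 2012361*(-1/2258894)) = 2275168081/1061 + (39929/16 - 2012361/2258894) = 2275168081/1061 + 45081590375/18071152 = 41162739784687187/19173492272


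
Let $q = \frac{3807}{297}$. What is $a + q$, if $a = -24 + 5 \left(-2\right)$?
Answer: $- \frac{233}{11} \approx -21.182$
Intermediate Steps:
$q = \frac{141}{11}$ ($q = 3807 \cdot \frac{1}{297} = \frac{141}{11} \approx 12.818$)
$a = -34$ ($a = -24 - 10 = -34$)
$a + q = -34 + \frac{141}{11} = - \frac{233}{11}$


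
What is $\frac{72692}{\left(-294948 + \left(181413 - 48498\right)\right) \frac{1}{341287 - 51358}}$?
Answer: $- \frac{7025172956}{54011} \approx -1.3007 \cdot 10^{5}$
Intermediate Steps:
$\frac{72692}{\left(-294948 + \left(181413 - 48498\right)\right) \frac{1}{341287 - 51358}} = \frac{72692}{\left(-294948 + \left(181413 - 48498\right)\right) \frac{1}{289929}} = \frac{72692}{\left(-294948 + 132915\right) \frac{1}{289929}} = \frac{72692}{\left(-162033\right) \frac{1}{289929}} = \frac{72692}{- \frac{54011}{96643}} = 72692 \left(- \frac{96643}{54011}\right) = - \frac{7025172956}{54011}$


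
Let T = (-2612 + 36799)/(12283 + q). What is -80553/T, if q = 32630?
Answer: -3617876889/34187 ≈ -1.0583e+5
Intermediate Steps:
T = 34187/44913 (T = (-2612 + 36799)/(12283 + 32630) = 34187/44913 ≈ 0.76118)
-80553/T = -80553/34187/44913 = -80553*44913/34187 = -3617876889/34187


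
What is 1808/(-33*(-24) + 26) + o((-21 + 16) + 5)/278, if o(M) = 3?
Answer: 252539/113702 ≈ 2.2211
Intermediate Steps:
1808/(-33*(-24) + 26) + o((-21 + 16) + 5)/278 = 1808/(-33*(-24) + 26) + 3/278 = 1808/(792 + 26) + 3*(1/278) = 1808/818 + 3/278 = 1808*(1/818) + 3/278 = 904/409 + 3/278 = 252539/113702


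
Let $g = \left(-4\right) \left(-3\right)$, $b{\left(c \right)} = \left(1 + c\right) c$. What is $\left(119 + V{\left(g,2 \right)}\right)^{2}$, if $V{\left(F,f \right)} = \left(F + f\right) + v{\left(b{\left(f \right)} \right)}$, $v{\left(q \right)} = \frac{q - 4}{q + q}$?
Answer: $\frac{638401}{36} \approx 17733.0$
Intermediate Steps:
$b{\left(c \right)} = c \left(1 + c\right)$
$g = 12$
$v{\left(q \right)} = \frac{-4 + q}{2 q}$
$V{\left(F,f \right)} = F + f + \frac{-4 + f \left(1 + f\right)}{2 f \left(1 + f\right)}$ ($V{\left(F,f \right)} = \left(F + f\right) + \frac{-4 + f \left(1 + f\right)}{2 f \left(1 + f\right)} = F + f + \frac{-4 + f \left(1 + f\right)}{2 f \left(1 + f\right)}$)
$\left(119 + V{\left(g,2 \right)}\right)^{2} = \left(119 + \frac{-2 + \frac{1}{2} \cdot 2 \left(1 + 2\right) + 2 \left(1 + 2\right) \left(12 + 2\right)}{2 \left(1 + 2\right)}\right)^{2} = \left(119 + \frac{-2 + \frac{1}{2} \cdot 2 \cdot 3 + 2 \cdot 3 \cdot 14}{2 \cdot 3}\right)^{2} = \left(119 + \frac{1}{2} \cdot \frac{1}{3} \left(-2 + 3 + 84\right)\right)^{2} = \left(119 + \frac{1}{2} \cdot \frac{1}{3} \cdot 85\right)^{2} = \left(119 + \frac{85}{6}\right)^{2} = \left(\frac{799}{6}\right)^{2} = \frac{638401}{36}$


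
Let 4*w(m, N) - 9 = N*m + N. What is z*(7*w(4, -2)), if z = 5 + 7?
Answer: -21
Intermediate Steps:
w(m, N) = 9/4 + N/4 + N*m/4 (w(m, N) = 9/4 + (N*m + N)/4 = 9/4 + (N + N*m)/4 = 9/4 + (N/4 + N*m/4) = 9/4 + N/4 + N*m/4)
z = 12
z*(7*w(4, -2)) = 12*(7*(9/4 + (1/4)*(-2) + (1/4)*(-2)*4)) = 12*(7*(9/4 - 1/2 - 2)) = 12*(7*(-1/4)) = 12*(-7/4) = -21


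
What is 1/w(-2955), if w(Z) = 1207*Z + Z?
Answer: -1/3569640 ≈ -2.8014e-7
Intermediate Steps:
w(Z) = 1208*Z
1/w(-2955) = 1/(1208*(-2955)) = 1/(-3569640) = -1/3569640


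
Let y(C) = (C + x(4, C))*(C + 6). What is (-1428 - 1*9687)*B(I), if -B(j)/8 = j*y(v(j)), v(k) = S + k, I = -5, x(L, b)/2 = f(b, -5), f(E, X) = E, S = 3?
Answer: 10670400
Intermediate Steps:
x(L, b) = 2*b
v(k) = 3 + k
y(C) = 3*C*(6 + C) (y(C) = (C + 2*C)*(C + 6) = (3*C)*(6 + C) = 3*C*(6 + C))
B(j) = -24*j*(3 + j)*(9 + j) (B(j) = -8*j*3*(3 + j)*(6 + (3 + j)) = -8*j*3*(3 + j)*(9 + j) = -24*j*(3 + j)*(9 + j))
(-1428 - 1*9687)*B(I) = (-1428 - 1*9687)*(24*(-5)*(-27 - 1*(-5)**2 - 12*(-5))) = (-1428 - 9687)*(24*(-5)*(-27 - 1*25 + 60)) = -266760*(-5)*(-27 - 25 + 60) = -266760*(-5)*8 = -11115*(-960) = 10670400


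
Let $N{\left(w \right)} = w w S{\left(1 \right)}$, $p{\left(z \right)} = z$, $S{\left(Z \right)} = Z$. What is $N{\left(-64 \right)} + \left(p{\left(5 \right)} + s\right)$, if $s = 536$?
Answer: $4637$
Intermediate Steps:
$N{\left(w \right)} = w^{2}$ ($N{\left(w \right)} = w w 1 = w^{2} \cdot 1 = w^{2}$)
$N{\left(-64 \right)} + \left(p{\left(5 \right)} + s\right) = \left(-64\right)^{2} + \left(5 + 536\right) = 4096 + 541 = 4637$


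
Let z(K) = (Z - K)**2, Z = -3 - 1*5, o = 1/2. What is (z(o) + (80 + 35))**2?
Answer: 561001/16 ≈ 35063.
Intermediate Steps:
o = 1/2 ≈ 0.50000
Z = -8 (Z = -3 - 5 = -8)
z(K) = (-8 - K)**2
(z(o) + (80 + 35))**2 = ((8 + 1/2)**2 + (80 + 35))**2 = ((17/2)**2 + 115)**2 = (289/4 + 115)**2 = (749/4)**2 = 561001/16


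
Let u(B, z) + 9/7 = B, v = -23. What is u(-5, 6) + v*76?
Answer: -12280/7 ≈ -1754.3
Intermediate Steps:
u(B, z) = -9/7 + B
u(-5, 6) + v*76 = (-9/7 - 5) - 23*76 = -44/7 - 1748 = -12280/7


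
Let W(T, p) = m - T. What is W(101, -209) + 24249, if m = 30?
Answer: 24178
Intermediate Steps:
W(T, p) = 30 - T
W(101, -209) + 24249 = (30 - 1*101) + 24249 = (30 - 101) + 24249 = -71 + 24249 = 24178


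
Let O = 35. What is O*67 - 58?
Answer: 2287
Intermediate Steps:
O*67 - 58 = 35*67 - 58 = 2345 - 58 = 2287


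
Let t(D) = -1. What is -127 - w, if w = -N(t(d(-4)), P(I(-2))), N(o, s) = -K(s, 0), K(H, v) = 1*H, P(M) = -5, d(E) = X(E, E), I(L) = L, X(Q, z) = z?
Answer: -122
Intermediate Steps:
d(E) = E
K(H, v) = H
N(o, s) = -s
w = -5 (w = -(-1)*(-5) = -1*5 = -5)
-127 - w = -127 - 1*(-5) = -127 + 5 = -122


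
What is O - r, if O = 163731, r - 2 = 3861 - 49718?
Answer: 209586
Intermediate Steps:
r = -45855 (r = 2 + (3861 - 49718) = 2 - 45857 = -45855)
O - r = 163731 - 1*(-45855) = 163731 + 45855 = 209586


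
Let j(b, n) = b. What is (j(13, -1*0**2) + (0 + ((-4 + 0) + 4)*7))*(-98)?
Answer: -1274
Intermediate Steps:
(j(13, -1*0**2) + (0 + ((-4 + 0) + 4)*7))*(-98) = (13 + (0 + ((-4 + 0) + 4)*7))*(-98) = (13 + (0 + (-4 + 4)*7))*(-98) = (13 + (0 + 0*7))*(-98) = (13 + (0 + 0))*(-98) = (13 + 0)*(-98) = 13*(-98) = -1274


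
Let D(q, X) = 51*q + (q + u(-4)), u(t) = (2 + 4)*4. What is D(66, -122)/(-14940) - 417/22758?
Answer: -785941/3148190 ≈ -0.24965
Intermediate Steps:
u(t) = 24 (u(t) = 6*4 = 24)
D(q, X) = 24 + 52*q (D(q, X) = 51*q + (q + 24) = 51*q + (24 + q) = 24 + 52*q)
D(66, -122)/(-14940) - 417/22758 = (24 + 52*66)/(-14940) - 417/22758 = (24 + 3432)*(-1/14940) - 417*1/22758 = 3456*(-1/14940) - 139/7586 = -96/415 - 139/7586 = -785941/3148190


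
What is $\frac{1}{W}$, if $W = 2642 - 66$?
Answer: $\frac{1}{2576} \approx 0.0003882$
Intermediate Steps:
$W = 2576$
$\frac{1}{W} = \frac{1}{2576}$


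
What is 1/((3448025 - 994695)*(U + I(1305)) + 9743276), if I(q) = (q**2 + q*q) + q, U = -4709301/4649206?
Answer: 2324603/19432224717114524713 ≈ 1.1963e-13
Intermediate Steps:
U = -4709301/4649206 (U = -4709301*1/4649206 = -4709301/4649206 ≈ -1.0129)
I(q) = q + 2*q**2 (I(q) = (q**2 + q**2) + q = 2*q**2 + q = q + 2*q**2)
1/((3448025 - 994695)*(U + I(1305)) + 9743276) = 1/((3448025 - 994695)*(-4709301/4649206 + 1305*(1 + 2*1305)) + 9743276) = 1/(2453330*(-4709301/4649206 + 1305*(1 + 2610)) + 9743276) = 1/(2453330*(-4709301/4649206 + 1305*2611) + 9743276) = 1/(2453330*(-4709301/4649206 + 3407355) + 9743276) = 1/(2453330*(15841490600829/4649206) + 9743276) = 1/(19432202067865905285/2324603 + 9743276) = 1/(19432224717114524713/2324603) = 2324603/19432224717114524713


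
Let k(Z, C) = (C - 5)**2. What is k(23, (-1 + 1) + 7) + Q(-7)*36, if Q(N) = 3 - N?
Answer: 364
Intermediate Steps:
k(Z, C) = (-5 + C)**2
k(23, (-1 + 1) + 7) + Q(-7)*36 = (-5 + ((-1 + 1) + 7))**2 + (3 - 1*(-7))*36 = (-5 + (0 + 7))**2 + (3 + 7)*36 = (-5 + 7)**2 + 10*36 = 2**2 + 360 = 4 + 360 = 364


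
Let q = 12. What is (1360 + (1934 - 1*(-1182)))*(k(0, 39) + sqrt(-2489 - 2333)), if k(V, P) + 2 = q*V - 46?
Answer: -214848 + 4476*I*sqrt(4822) ≈ -2.1485e+5 + 3.1082e+5*I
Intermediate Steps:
k(V, P) = -48 + 12*V (k(V, P) = -2 + (12*V - 46) = -2 + (-46 + 12*V) = -48 + 12*V)
(1360 + (1934 - 1*(-1182)))*(k(0, 39) + sqrt(-2489 - 2333)) = (1360 + (1934 - 1*(-1182)))*((-48 + 12*0) + sqrt(-2489 - 2333)) = (1360 + (1934 + 1182))*((-48 + 0) + sqrt(-4822)) = (1360 + 3116)*(-48 + I*sqrt(4822)) = 4476*(-48 + I*sqrt(4822)) = -214848 + 4476*I*sqrt(4822)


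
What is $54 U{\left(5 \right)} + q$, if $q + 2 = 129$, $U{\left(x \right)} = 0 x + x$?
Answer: $397$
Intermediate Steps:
$U{\left(x \right)} = x$ ($U{\left(x \right)} = 0 + x = x$)
$q = 127$ ($q = -2 + 129 = 127$)
$54 U{\left(5 \right)} + q = 54 \cdot 5 + 127 = 270 + 127 = 397$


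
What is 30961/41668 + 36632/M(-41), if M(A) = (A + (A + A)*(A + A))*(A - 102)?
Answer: 2551098703/3620074172 ≈ 0.70471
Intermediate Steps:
M(A) = (-102 + A)*(A + 4*A**2) (M(A) = (A + (2*A)*(2*A))*(-102 + A) = (A + 4*A**2)*(-102 + A) = (-102 + A)*(A + 4*A**2))
30961/41668 + 36632/M(-41) = 30961/41668 + 36632/((-41*(-102 - 407*(-41) + 4*(-41)**2))) = 30961*(1/41668) + 36632/((-41*(-102 + 16687 + 4*1681))) = 30961/41668 + 36632/((-41*(-102 + 16687 + 6724))) = 30961/41668 + 36632/((-41*23309)) = 30961/41668 + 36632/(-955669) = 30961/41668 + 36632*(-1/955669) = 30961/41668 - 36632/955669 = 2551098703/3620074172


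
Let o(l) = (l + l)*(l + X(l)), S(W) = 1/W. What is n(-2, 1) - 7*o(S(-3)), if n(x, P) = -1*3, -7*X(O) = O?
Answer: -13/3 ≈ -4.3333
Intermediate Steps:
X(O) = -O/7
S(W) = 1/W
o(l) = 12*l**2/7 (o(l) = (l + l)*(l - l/7) = (2*l)*(6*l/7) = 12*l**2/7)
n(x, P) = -3
n(-2, 1) - 7*o(S(-3)) = -3 - 12*(1/(-3))**2 = -3 - 12*(-1/3)**2 = -3 - 12/9 = -3 - 7*4/21 = -3 - 4/3 = -13/3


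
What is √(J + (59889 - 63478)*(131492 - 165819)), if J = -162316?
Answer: √123037287 ≈ 11092.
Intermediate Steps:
√(J + (59889 - 63478)*(131492 - 165819)) = √(-162316 + (59889 - 63478)*(131492 - 165819)) = √(-162316 - 3589*(-34327)) = √(-162316 + 123199603) = √123037287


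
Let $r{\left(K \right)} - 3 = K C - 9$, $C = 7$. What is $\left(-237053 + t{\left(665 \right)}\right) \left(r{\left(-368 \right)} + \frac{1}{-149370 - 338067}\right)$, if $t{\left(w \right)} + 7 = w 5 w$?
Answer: $- \frac{2484483855841775}{487437} \approx -5.097 \cdot 10^{9}$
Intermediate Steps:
$r{\left(K \right)} = -6 + 7 K$ ($r{\left(K \right)} = 3 + \left(K 7 - 9\right) = 3 + \left(7 K - 9\right) = 3 + \left(-9 + 7 K\right) = -6 + 7 K$)
$t{\left(w \right)} = -7 + 5 w^{2}$ ($t{\left(w \right)} = -7 + w 5 w = -7 + 5 w w = -7 + 5 w^{2}$)
$\left(-237053 + t{\left(665 \right)}\right) \left(r{\left(-368 \right)} + \frac{1}{-149370 - 338067}\right) = \left(-237053 - \left(7 - 5 \cdot 665^{2}\right)\right) \left(\left(-6 + 7 \left(-368\right)\right) + \frac{1}{-149370 - 338067}\right) = \left(-237053 + \left(-7 + 5 \cdot 442225\right)\right) \left(\left(-6 - 2576\right) + \frac{1}{-487437}\right) = \left(-237053 + \left(-7 + 2211125\right)\right) \left(-2582 - \frac{1}{487437}\right) = \left(-237053 + 2211118\right) \left(- \frac{1258562335}{487437}\right) = 1974065 \left(- \frac{1258562335}{487437}\right) = - \frac{2484483855841775}{487437}$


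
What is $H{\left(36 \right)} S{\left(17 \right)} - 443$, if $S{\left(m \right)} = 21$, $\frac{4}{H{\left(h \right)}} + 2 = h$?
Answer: $- \frac{7489}{17} \approx -440.53$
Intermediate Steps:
$H{\left(h \right)} = \frac{4}{-2 + h}$
$H{\left(36 \right)} S{\left(17 \right)} - 443 = \frac{4}{-2 + 36} \cdot 21 - 443 = \frac{4}{34} \cdot 21 - 443 = 4 \cdot \frac{1}{34} \cdot 21 - 443 = \frac{2}{17} \cdot 21 - 443 = \frac{42}{17} - 443 = - \frac{7489}{17}$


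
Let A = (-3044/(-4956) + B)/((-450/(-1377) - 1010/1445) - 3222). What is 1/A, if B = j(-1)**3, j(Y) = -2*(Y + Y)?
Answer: -3461514070/69409419 ≈ -49.871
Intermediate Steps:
j(Y) = -4*Y
B = 64 (B = (-4*(-1))**3 = 4**3 = 64)
A = -69409419/3461514070 (A = (-3044/(-4956) + 64)/((-450/(-1377) - 1010/1445) - 3222) = (-3044*(-1/4956) + 64)/((-450*(-1/1377) - 1010*1/1445) - 3222) = (761/1239 + 64)/((50/153 - 202/289) - 3222) = 80057/(1239*(-968/2601 - 3222)) = 80057/(1239*(-8381390/2601)) = (80057/1239)*(-2601/8381390) = -69409419/3461514070 ≈ -0.020052)
1/A = 1/(-69409419/3461514070) = -3461514070/69409419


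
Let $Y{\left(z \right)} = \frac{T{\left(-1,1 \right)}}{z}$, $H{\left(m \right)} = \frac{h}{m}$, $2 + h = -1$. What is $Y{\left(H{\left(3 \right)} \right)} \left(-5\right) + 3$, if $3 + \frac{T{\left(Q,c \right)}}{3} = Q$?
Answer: $-57$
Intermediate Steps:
$T{\left(Q,c \right)} = -9 + 3 Q$
$h = -3$ ($h = -2 - 1 = -3$)
$H{\left(m \right)} = - \frac{3}{m}$
$Y{\left(z \right)} = - \frac{12}{z}$ ($Y{\left(z \right)} = \frac{-9 + 3 \left(-1\right)}{z} = \frac{-9 - 3}{z} = - \frac{12}{z}$)
$Y{\left(H{\left(3 \right)} \right)} \left(-5\right) + 3 = - \frac{12}{\left(-3\right) \frac{1}{3}} \left(-5\right) + 3 = - \frac{12}{-1} \left(-5\right) + 3 = \left(-12\right) \left(-1\right) \left(-5\right) + 3 = 12 \left(-5\right) + 3 = -60 + 3 = -57$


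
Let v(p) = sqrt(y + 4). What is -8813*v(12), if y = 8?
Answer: -17626*sqrt(3) ≈ -30529.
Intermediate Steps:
v(p) = 2*sqrt(3) (v(p) = sqrt(8 + 4) = sqrt(12) = 2*sqrt(3))
-8813*v(12) = -17626*sqrt(3)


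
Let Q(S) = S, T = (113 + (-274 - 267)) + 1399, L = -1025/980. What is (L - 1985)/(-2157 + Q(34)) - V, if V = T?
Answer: -403651603/416108 ≈ -970.06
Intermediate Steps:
L = -205/196 (L = -1025*1/980 = -205/196 ≈ -1.0459)
T = 971 (T = (113 - 541) + 1399 = -428 + 1399 = 971)
V = 971
(L - 1985)/(-2157 + Q(34)) - V = (-205/196 - 1985)/(-2157 + 34) - 1*971 = -389265/196/(-2123) - 971 = -389265/196*(-1/2123) - 971 = 389265/416108 - 971 = -403651603/416108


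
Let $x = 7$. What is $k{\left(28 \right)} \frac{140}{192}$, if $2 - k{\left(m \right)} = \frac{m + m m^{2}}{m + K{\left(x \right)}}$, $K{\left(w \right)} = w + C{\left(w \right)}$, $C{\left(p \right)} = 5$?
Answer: $- \frac{12775}{32} \approx -399.22$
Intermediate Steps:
$K{\left(w \right)} = 5 + w$ ($K{\left(w \right)} = w + 5 = 5 + w$)
$k{\left(m \right)} = 2 - \frac{m + m^{3}}{12 + m}$ ($k{\left(m \right)} = 2 - \frac{m + m m^{2}}{m + \left(5 + 7\right)} = 2 - \frac{m + m^{3}}{m + 12} = 2 - \frac{m + m^{3}}{12 + m}$)
$k{\left(28 \right)} \frac{140}{192} = \frac{24 + 28 - 28^{3}}{12 + 28} \cdot \frac{140}{192} = \frac{24 + 28 - 21952}{40} \cdot 140 \cdot \frac{1}{192} = \frac{24 + 28 - 21952}{40} \cdot \frac{35}{48} = \frac{1}{40} \left(-21900\right) \frac{35}{48} = \left(- \frac{1095}{2}\right) \frac{35}{48} = - \frac{12775}{32}$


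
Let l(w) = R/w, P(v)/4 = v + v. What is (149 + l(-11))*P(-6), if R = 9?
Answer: -78240/11 ≈ -7112.7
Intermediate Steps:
P(v) = 8*v (P(v) = 4*(v + v) = 4*(2*v) = 8*v)
l(w) = 9/w
(149 + l(-11))*P(-6) = (149 + 9/(-11))*(8*(-6)) = (149 + 9*(-1/11))*(-48) = (149 - 9/11)*(-48) = (1630/11)*(-48) = -78240/11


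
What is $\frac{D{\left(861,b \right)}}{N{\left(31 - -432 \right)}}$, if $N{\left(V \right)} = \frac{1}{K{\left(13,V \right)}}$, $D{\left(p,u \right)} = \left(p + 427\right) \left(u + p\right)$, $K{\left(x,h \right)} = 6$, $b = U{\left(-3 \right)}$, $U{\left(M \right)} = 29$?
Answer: $6877920$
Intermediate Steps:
$b = 29$
$D{\left(p,u \right)} = \left(427 + p\right) \left(p + u\right)$
$N{\left(V \right)} = \frac{1}{6}$
$\frac{D{\left(861,b \right)}}{N{\left(31 - -432 \right)}} = \left(861^{2} + 427 \cdot 861 + 427 \cdot 29 + 861 \cdot 29\right) \frac{1}{\frac{1}{6}} = \left(741321 + 367647 + 12383 + 24969\right) 6 = 1146320 \cdot 6 = 6877920$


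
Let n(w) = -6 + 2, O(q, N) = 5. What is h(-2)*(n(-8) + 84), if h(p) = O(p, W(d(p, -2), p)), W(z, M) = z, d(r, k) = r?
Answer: 400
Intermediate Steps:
n(w) = -4
h(p) = 5
h(-2)*(n(-8) + 84) = 5*(-4 + 84) = 5*80 = 400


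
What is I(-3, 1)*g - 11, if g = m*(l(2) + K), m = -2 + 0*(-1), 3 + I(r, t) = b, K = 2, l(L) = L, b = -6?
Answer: 61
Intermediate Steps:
I(r, t) = -9 (I(r, t) = -3 - 6 = -9)
m = -2 (m = -2 + 0 = -2)
g = -8 (g = -2*(2 + 2) = -2*4 = -8)
I(-3, 1)*g - 11 = -9*(-8) - 11 = 72 - 11 = 61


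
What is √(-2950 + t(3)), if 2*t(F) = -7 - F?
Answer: I*√2955 ≈ 54.36*I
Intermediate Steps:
t(F) = -7/2 - F/2 (t(F) = (-7 - F)/2 = -7/2 - F/2)
√(-2950 + t(3)) = √(-2950 + (-7/2 - ½*3)) = √(-2950 + (-7/2 - 3/2)) = √(-2950 - 5) = √(-2955) = I*√2955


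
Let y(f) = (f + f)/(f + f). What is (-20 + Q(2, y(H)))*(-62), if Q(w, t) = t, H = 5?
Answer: 1178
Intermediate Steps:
y(f) = 1 (y(f) = (2*f)/((2*f)) = (2*f)*(1/(2*f)) = 1)
(-20 + Q(2, y(H)))*(-62) = (-20 + 1)*(-62) = -19*(-62) = 1178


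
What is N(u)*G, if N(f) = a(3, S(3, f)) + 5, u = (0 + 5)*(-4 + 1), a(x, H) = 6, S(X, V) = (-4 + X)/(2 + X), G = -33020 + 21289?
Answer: -129041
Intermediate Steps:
G = -11731
S(X, V) = (-4 + X)/(2 + X)
u = -15 (u = 5*(-3) = -15)
N(f) = 11 (N(f) = 6 + 5 = 11)
N(u)*G = 11*(-11731) = -129041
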